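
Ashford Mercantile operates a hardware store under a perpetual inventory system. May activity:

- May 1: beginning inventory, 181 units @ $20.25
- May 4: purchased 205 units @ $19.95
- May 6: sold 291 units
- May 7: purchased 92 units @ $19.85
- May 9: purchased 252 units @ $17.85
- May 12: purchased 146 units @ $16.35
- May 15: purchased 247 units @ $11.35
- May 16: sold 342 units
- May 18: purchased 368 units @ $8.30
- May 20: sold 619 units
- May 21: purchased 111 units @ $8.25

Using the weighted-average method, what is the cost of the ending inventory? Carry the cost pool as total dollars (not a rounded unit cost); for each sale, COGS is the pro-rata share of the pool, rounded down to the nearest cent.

Ending inventory = $3,968.75

After May 1: 181 on hand, pool $3,665.25 (≈ $20.2500 each)
After May 4: 386 on hand, pool $7,755.00 (≈ $20.0907 each)
May 6, sell 291: 291/386 × $7,755.00 → $5,846.38
After May 7: 187 on hand, pool $3,734.82 (≈ $19.9723 each)
After May 9: 439 on hand, pool $8,233.02 (≈ $18.7540 each)
After May 12: 585 on hand, pool $10,620.12 (≈ $18.1541 each)
After May 15: 832 on hand, pool $13,423.57 (≈ $16.1341 each)
May 16, sell 342: 342/832 × $13,423.57 → $5,517.86
After May 18: 858 on hand, pool $10,960.11 (≈ $12.7740 each)
May 20, sell 619: 619/858 × $10,960.11 → $7,907.11
After May 21: 350 on hand, pool $3,968.75 (≈ $11.3393 each)
Total COGS = $5,846.38 + $5,517.86 + $7,907.11 = $19,271.35
Ending inventory (cost pool remaining) = $3,968.75
Check: goods available $23,240.10 = COGS $19,271.35 + ending $3,968.75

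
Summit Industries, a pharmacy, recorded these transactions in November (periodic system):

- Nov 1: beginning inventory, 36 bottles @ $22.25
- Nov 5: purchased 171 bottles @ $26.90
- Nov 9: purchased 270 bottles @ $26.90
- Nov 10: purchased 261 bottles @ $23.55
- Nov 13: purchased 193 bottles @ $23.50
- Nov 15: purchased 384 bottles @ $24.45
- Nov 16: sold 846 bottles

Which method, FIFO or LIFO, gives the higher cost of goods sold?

FIFO

FIFO COGS: 36 @ $22.25 + 171 @ $26.90 + 270 @ $26.90 + 261 @ $23.55 + 108 @ $23.50 = $21,348.45
LIFO COGS: 384 @ $24.45 + 193 @ $23.50 + 261 @ $23.55 + 8 @ $26.90 = $20,286.05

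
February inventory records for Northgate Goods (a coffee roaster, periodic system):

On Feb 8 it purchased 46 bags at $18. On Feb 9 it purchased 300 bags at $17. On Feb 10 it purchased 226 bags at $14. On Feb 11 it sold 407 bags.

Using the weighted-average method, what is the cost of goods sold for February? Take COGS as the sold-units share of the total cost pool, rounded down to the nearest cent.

Feb 11, sell 407: 407/572 × $9,092.00 → $6,469.30
Ending inventory (cost pool remaining) = $2,622.70
Check: goods available $9,092.00 = COGS $6,469.30 + ending $2,622.70

COGS = $6,469.30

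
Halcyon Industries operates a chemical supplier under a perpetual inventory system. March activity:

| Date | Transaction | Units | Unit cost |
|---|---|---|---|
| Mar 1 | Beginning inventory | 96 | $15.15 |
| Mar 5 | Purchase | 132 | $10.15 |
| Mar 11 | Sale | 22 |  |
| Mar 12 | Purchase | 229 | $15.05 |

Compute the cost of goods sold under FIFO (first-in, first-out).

COGS = $333.30

Mar 11, 22 sold [FIFO — oldest first]: 22 @ $15.15 = $333.30
Ending inventory: 74 @ $15.15 + 132 @ $10.15 + 229 @ $15.05 = $5,907.35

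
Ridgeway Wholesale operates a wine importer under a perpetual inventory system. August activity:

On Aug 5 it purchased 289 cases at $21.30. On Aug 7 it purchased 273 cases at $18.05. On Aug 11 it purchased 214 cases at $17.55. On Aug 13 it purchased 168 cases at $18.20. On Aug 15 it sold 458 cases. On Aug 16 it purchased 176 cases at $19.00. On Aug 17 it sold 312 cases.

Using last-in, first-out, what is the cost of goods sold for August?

COGS = $13,983.90

Aug 15, 458 sold [LIFO — newest first]: 168 @ $18.20 + 214 @ $17.55 + 76 @ $18.05 = $8,185.10
Aug 17, 312 sold [LIFO — newest first]: 176 @ $19.00 + 136 @ $18.05 = $5,798.80
Total COGS = $8,185.10 + $5,798.80 = $13,983.90
Ending inventory: 289 @ $21.30 + 61 @ $18.05 = $7,256.75
Check: goods available $21,240.65 = COGS $13,983.90 + ending $7,256.75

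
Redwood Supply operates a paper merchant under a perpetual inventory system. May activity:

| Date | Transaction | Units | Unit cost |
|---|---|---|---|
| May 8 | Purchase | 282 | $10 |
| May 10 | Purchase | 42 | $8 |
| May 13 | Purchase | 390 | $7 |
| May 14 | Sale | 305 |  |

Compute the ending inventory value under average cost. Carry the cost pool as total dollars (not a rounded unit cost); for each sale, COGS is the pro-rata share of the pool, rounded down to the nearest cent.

Ending inventory = $3,371.68

After May 8: 282 on hand, pool $2,820.00 (≈ $10.0000 each)
After May 10: 324 on hand, pool $3,156.00 (≈ $9.7407 each)
After May 13: 714 on hand, pool $5,886.00 (≈ $8.2437 each)
May 14, sell 305: 305/714 × $5,886.00 → $2,514.32
Ending inventory (cost pool remaining) = $3,371.68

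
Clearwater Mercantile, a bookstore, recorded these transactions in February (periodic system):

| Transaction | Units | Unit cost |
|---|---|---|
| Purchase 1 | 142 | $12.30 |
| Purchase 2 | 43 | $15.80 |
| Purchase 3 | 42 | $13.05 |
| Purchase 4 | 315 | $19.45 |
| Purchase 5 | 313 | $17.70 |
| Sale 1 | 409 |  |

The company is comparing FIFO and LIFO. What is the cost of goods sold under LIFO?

FIFO COGS: 142 @ $12.30 + 43 @ $15.80 + 42 @ $13.05 + 182 @ $19.45 = $6,514.00
LIFO COGS: 313 @ $17.70 + 96 @ $19.45 = $7,407.30

COGS = $7,407.30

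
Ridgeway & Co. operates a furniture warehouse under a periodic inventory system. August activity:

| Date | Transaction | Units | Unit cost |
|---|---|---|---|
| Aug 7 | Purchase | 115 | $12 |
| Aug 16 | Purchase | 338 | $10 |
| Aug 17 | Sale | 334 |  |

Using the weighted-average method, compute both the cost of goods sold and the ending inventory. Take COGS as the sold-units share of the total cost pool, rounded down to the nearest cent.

Aug 17, sell 334: 334/453 × $4,760.00 → $3,509.58
Ending inventory (cost pool remaining) = $1,250.42

COGS = $3,509.58; ending inventory = $1,250.42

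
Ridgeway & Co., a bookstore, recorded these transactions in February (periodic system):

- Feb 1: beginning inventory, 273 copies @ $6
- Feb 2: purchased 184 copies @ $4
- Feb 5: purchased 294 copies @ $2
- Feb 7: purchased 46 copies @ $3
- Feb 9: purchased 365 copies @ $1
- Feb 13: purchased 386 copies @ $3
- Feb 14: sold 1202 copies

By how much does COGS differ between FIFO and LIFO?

$892

FIFO COGS: 273 @ $6 + 184 @ $4 + 294 @ $2 + 46 @ $3 + 365 @ $1 + 40 @ $3 = $3,585
LIFO COGS: 386 @ $3 + 365 @ $1 + 46 @ $3 + 294 @ $2 + 111 @ $4 = $2,693
Difference = |$3,585 − $2,693| = $892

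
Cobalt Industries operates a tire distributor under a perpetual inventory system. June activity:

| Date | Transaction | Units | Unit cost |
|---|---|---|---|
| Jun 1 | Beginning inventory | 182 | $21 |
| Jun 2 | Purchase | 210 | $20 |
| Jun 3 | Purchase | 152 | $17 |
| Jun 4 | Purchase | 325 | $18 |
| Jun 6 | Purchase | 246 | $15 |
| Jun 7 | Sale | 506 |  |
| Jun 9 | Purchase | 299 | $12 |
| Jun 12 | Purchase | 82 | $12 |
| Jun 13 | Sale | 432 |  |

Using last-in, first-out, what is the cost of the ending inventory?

Ending inventory = $10,858

Jun 7, 506 sold [LIFO — newest first]: 246 @ $15 + 260 @ $18 = $8,370
Jun 13, 432 sold [LIFO — newest first]: 82 @ $12 + 299 @ $12 + 51 @ $18 = $5,490
Total COGS = $8,370 + $5,490 = $13,860
Ending inventory: 182 @ $21 + 210 @ $20 + 152 @ $17 + 14 @ $18 = $10,858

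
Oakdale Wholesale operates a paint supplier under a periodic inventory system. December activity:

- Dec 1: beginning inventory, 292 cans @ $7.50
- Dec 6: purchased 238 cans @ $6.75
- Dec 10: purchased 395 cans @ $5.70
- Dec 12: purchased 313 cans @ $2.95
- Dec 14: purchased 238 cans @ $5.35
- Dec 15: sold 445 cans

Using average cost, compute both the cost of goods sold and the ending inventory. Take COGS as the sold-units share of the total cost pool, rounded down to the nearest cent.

Dec 15, sell 445: 445/1476 × $8,244.65 → $2,485.68
Ending inventory (cost pool remaining) = $5,758.97

COGS = $2,485.68; ending inventory = $5,758.97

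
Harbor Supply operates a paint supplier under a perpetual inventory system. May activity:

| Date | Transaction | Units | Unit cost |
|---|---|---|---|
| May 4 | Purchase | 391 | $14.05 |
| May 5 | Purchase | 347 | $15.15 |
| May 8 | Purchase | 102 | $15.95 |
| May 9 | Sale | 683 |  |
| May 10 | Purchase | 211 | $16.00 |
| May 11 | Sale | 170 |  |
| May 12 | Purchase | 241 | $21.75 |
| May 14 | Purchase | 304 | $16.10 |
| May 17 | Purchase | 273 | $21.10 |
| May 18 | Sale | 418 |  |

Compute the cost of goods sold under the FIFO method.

May 9, 683 sold [FIFO — oldest first]: 391 @ $14.05 + 292 @ $15.15 = $9,917.35
May 11, 170 sold [FIFO — oldest first]: 55 @ $15.15 + 102 @ $15.95 + 13 @ $16.00 = $2,668.15
May 18, 418 sold [FIFO — oldest first]: 198 @ $16.00 + 220 @ $21.75 = $7,953.00
Total COGS = $9,917.35 + $2,668.15 + $7,953.00 = $20,538.50
Ending inventory: 21 @ $21.75 + 304 @ $16.10 + 273 @ $21.10 = $11,111.45

COGS = $20,538.50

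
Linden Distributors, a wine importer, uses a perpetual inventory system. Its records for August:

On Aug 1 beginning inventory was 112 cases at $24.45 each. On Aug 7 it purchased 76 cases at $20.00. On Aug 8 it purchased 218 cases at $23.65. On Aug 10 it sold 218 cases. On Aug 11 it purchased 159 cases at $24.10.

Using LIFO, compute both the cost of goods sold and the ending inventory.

COGS = $5,155.70; ending inventory = $8,090.30

Aug 10, 218 sold [LIFO — newest first]: 218 @ $23.65 = $5,155.70
Ending inventory: 112 @ $24.45 + 76 @ $20.00 + 159 @ $24.10 = $8,090.30
Check: goods available $13,246.00 = COGS $5,155.70 + ending $8,090.30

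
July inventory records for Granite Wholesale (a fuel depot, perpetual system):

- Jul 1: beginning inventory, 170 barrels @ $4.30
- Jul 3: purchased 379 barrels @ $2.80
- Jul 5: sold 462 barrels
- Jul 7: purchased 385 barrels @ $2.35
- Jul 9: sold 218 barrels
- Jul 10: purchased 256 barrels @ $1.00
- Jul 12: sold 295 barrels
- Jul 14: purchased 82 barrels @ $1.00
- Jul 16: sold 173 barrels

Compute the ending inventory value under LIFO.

Ending inventory = $461.05

Jul 5, 462 sold [LIFO — newest first]: 379 @ $2.80 + 83 @ $4.30 = $1,418.10
Jul 9, 218 sold [LIFO — newest first]: 218 @ $2.35 = $512.30
Jul 12, 295 sold [LIFO — newest first]: 256 @ $1.00 + 39 @ $2.35 = $347.65
Jul 16, 173 sold [LIFO — newest first]: 82 @ $1.00 + 91 @ $2.35 = $295.85
Total COGS = $1,418.10 + $512.30 + $347.65 + $295.85 = $2,573.90
Ending inventory: 87 @ $4.30 + 37 @ $2.35 = $461.05
Check: goods available $3,034.95 = COGS $2,573.90 + ending $461.05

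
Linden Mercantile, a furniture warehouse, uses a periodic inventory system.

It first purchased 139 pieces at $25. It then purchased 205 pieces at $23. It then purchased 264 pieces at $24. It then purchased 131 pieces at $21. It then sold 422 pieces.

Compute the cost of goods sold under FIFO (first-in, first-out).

Sale 1 (422) [FIFO — oldest first]: 139 @ $25 + 205 @ $23 + 78 @ $24 = $10,062
Ending inventory: 186 @ $24 + 131 @ $21 = $7,215
Check: goods available $17,277 = COGS $10,062 + ending $7,215

COGS = $10,062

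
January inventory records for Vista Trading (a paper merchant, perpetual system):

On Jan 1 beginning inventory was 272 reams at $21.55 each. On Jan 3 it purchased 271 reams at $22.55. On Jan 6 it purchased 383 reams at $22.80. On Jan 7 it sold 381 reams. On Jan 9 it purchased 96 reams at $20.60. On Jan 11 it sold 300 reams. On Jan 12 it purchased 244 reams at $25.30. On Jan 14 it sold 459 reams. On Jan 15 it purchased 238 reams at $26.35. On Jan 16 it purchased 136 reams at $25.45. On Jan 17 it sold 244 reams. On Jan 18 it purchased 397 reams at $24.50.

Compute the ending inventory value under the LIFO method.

Jan 7, 381 sold [LIFO — newest first]: 381 @ $22.80 = $8,686.80
Jan 11, 300 sold [LIFO — newest first]: 96 @ $20.60 + 2 @ $22.80 + 202 @ $22.55 = $6,578.30
Jan 14, 459 sold [LIFO — newest first]: 244 @ $25.30 + 69 @ $22.55 + 146 @ $21.55 = $10,875.45
Jan 17, 244 sold [LIFO — newest first]: 136 @ $25.45 + 108 @ $26.35 = $6,307.00
Total COGS = $8,686.80 + $6,578.30 + $10,875.45 + $6,307.00 = $32,447.55
Ending inventory: 126 @ $21.55 + 130 @ $26.35 + 397 @ $24.50 = $15,867.30

Ending inventory = $15,867.30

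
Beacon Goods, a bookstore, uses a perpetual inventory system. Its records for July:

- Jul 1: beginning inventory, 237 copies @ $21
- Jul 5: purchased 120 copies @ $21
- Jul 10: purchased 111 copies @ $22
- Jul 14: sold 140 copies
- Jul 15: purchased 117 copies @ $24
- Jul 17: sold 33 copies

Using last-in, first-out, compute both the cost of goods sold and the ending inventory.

COGS = $3,843; ending inventory = $8,904

Jul 14, 140 sold [LIFO — newest first]: 111 @ $22 + 29 @ $21 = $3,051
Jul 17, 33 sold [LIFO — newest first]: 33 @ $24 = $792
Total COGS = $3,051 + $792 = $3,843
Ending inventory: 237 @ $21 + 91 @ $21 + 84 @ $24 = $8,904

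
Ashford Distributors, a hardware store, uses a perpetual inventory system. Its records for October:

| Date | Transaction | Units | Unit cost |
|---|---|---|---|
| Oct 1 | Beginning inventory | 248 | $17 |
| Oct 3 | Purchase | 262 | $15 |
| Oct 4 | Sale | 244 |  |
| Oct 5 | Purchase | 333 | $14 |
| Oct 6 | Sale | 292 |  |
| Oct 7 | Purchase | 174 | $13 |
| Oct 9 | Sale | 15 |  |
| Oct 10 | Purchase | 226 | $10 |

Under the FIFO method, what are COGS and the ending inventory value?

Oct 4, 244 sold [FIFO — oldest first]: 244 @ $17 = $4,148
Oct 6, 292 sold [FIFO — oldest first]: 4 @ $17 + 262 @ $15 + 26 @ $14 = $4,362
Oct 9, 15 sold [FIFO — oldest first]: 15 @ $14 = $210
Total COGS = $4,148 + $4,362 + $210 = $8,720
Ending inventory: 292 @ $14 + 174 @ $13 + 226 @ $10 = $8,610
Check: goods available $17,330 = COGS $8,720 + ending $8,610

COGS = $8,720; ending inventory = $8,610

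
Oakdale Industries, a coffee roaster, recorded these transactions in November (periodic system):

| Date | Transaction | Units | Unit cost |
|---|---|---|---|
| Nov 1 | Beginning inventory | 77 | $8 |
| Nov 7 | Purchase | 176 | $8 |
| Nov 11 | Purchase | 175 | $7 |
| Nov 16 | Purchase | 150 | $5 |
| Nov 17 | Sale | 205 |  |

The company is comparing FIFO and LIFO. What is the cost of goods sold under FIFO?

FIFO COGS: 77 @ $8 + 128 @ $8 = $1,640
LIFO COGS: 150 @ $5 + 55 @ $7 = $1,135

COGS = $1,640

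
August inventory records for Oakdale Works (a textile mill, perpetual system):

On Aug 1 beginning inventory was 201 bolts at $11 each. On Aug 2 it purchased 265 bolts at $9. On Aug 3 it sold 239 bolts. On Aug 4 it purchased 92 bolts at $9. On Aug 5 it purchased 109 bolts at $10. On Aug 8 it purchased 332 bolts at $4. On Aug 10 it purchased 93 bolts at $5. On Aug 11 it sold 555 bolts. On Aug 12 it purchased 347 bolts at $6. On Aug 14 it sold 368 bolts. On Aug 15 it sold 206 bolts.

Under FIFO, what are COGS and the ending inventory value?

COGS = $9,963; ending inventory = $426

Aug 3, 239 sold [FIFO — oldest first]: 201 @ $11 + 38 @ $9 = $2,553
Aug 11, 555 sold [FIFO — oldest first]: 227 @ $9 + 92 @ $9 + 109 @ $10 + 127 @ $4 = $4,469
Aug 14, 368 sold [FIFO — oldest first]: 205 @ $4 + 93 @ $5 + 70 @ $6 = $1,705
Aug 15, 206 sold [FIFO — oldest first]: 206 @ $6 = $1,236
Total COGS = $2,553 + $4,469 + $1,705 + $1,236 = $9,963
Ending inventory: 71 @ $6 = $426
Check: goods available $10,389 = COGS $9,963 + ending $426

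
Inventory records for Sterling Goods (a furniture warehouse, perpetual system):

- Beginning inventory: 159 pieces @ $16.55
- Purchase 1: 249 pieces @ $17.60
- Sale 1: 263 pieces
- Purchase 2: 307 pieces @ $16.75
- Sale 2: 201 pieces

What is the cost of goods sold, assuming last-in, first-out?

Sale 1 (263) [LIFO — newest first]: 249 @ $17.60 + 14 @ $16.55 = $4,614.10
Sale 2 (201) [LIFO — newest first]: 201 @ $16.75 = $3,366.75
Total COGS = $4,614.10 + $3,366.75 = $7,980.85
Ending inventory: 145 @ $16.55 + 106 @ $16.75 = $4,175.25

COGS = $7,980.85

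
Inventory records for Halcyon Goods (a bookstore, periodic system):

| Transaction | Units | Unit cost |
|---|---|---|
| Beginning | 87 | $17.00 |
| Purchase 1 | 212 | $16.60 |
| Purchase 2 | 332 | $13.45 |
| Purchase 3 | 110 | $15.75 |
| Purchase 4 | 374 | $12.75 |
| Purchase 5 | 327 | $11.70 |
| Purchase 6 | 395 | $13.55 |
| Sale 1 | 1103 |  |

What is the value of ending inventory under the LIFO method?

Ending inventory = $11,085.85

Sale 1 (1103) [LIFO — newest first]: 395 @ $13.55 + 327 @ $11.70 + 374 @ $12.75 + 7 @ $15.75 = $14,056.90
Ending inventory: 87 @ $17.00 + 212 @ $16.60 + 332 @ $13.45 + 103 @ $15.75 = $11,085.85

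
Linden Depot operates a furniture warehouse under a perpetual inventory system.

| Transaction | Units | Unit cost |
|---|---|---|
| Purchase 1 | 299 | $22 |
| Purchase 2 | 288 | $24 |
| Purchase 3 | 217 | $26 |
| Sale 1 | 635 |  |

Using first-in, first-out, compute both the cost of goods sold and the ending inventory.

Sale 1 (635) [FIFO — oldest first]: 299 @ $22 + 288 @ $24 + 48 @ $26 = $14,738
Ending inventory: 169 @ $26 = $4,394

COGS = $14,738; ending inventory = $4,394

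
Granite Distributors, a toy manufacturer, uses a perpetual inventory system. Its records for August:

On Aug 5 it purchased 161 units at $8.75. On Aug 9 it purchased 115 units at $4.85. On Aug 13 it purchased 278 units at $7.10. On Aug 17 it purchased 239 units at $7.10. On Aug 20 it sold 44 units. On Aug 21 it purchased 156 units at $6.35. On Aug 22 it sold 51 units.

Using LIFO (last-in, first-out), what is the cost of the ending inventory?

Aug 20, 44 sold [LIFO — newest first]: 44 @ $7.10 = $312.40
Aug 22, 51 sold [LIFO — newest first]: 51 @ $6.35 = $323.85
Total COGS = $312.40 + $323.85 = $636.25
Ending inventory: 161 @ $8.75 + 115 @ $4.85 + 278 @ $7.10 + 195 @ $7.10 + 105 @ $6.35 = $5,991.55
Check: goods available $6,627.80 = COGS $636.25 + ending $5,991.55

Ending inventory = $5,991.55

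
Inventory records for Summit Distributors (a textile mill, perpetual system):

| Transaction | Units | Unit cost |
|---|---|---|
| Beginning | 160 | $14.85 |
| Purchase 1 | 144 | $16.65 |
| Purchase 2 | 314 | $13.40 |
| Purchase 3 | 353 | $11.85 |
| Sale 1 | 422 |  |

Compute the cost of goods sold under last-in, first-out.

COGS = $5,107.65

Sale 1 (422) [LIFO — newest first]: 353 @ $11.85 + 69 @ $13.40 = $5,107.65
Ending inventory: 160 @ $14.85 + 144 @ $16.65 + 245 @ $13.40 = $8,056.60
Check: goods available $13,164.25 = COGS $5,107.65 + ending $8,056.60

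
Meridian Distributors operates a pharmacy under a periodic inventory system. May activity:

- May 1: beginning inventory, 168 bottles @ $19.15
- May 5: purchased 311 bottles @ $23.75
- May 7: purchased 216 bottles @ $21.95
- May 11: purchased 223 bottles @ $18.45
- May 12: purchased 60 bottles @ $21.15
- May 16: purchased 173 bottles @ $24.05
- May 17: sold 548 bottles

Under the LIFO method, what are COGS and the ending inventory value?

COGS = $11,563.40; ending inventory = $13,325.25

May 17, 548 sold [LIFO — newest first]: 173 @ $24.05 + 60 @ $21.15 + 223 @ $18.45 + 92 @ $21.95 = $11,563.40
Ending inventory: 168 @ $19.15 + 311 @ $23.75 + 124 @ $21.95 = $13,325.25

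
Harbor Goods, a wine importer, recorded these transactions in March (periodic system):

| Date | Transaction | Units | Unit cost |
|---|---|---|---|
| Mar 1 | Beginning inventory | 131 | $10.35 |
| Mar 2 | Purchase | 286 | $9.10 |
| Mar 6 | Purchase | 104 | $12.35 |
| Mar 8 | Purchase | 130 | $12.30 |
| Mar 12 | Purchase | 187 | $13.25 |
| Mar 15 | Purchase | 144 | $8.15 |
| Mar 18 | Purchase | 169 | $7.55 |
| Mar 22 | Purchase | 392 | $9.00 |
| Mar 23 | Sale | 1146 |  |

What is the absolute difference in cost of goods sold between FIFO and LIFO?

FIFO COGS: 131 @ $10.35 + 286 @ $9.10 + 104 @ $12.35 + 130 @ $12.30 + 187 @ $13.25 + 144 @ $8.15 + 164 @ $7.55 = $11,731.40
LIFO COGS: 392 @ $9.00 + 169 @ $7.55 + 144 @ $8.15 + 187 @ $13.25 + 130 @ $12.30 + 104 @ $12.35 + 20 @ $9.10 = $11,520.70
Difference = |$11,731.40 − $11,520.70| = $210.70

$210.70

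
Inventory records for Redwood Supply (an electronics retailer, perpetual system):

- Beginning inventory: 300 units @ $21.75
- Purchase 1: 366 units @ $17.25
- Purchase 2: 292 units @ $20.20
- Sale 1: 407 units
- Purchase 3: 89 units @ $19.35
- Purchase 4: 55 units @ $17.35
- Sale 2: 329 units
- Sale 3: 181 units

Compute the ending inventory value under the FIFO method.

Sale 1 (407) [FIFO — oldest first]: 300 @ $21.75 + 107 @ $17.25 = $8,370.75
Sale 2 (329) [FIFO — oldest first]: 259 @ $17.25 + 70 @ $20.20 = $5,881.75
Sale 3 (181) [FIFO — oldest first]: 181 @ $20.20 = $3,656.20
Total COGS = $8,370.75 + $5,881.75 + $3,656.20 = $17,908.70
Ending inventory: 41 @ $20.20 + 89 @ $19.35 + 55 @ $17.35 = $3,504.60
Check: goods available $21,413.30 = COGS $17,908.70 + ending $3,504.60

Ending inventory = $3,504.60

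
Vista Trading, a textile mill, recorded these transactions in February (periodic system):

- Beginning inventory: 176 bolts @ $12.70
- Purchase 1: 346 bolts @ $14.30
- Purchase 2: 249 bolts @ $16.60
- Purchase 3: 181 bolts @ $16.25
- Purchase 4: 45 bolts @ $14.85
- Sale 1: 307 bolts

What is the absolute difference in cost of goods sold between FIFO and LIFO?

FIFO COGS: 176 @ $12.70 + 131 @ $14.30 = $4,108.50
LIFO COGS: 45 @ $14.85 + 181 @ $16.25 + 81 @ $16.60 = $4,954.10
Difference = |$4,108.50 − $4,954.10| = $845.60

$845.60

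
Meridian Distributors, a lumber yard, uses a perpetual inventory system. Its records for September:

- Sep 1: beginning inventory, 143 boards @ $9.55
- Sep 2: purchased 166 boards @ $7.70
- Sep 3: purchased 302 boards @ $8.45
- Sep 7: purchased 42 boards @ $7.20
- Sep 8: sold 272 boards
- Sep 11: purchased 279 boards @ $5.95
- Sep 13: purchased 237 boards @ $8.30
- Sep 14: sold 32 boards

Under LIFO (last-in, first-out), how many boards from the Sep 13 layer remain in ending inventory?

Sep 8, 272 sold [LIFO — newest first]: 42 @ $7.20 + 230 @ $8.45 = $2,245.90
Sep 14, 32 sold [LIFO — newest first]: 32 @ $8.30 = $265.60
Total COGS = $2,245.90 + $265.60 = $2,511.50
Ending inventory: 143 @ $9.55 + 166 @ $7.70 + 72 @ $8.45 + 279 @ $5.95 + 205 @ $8.30 = $6,613.80

205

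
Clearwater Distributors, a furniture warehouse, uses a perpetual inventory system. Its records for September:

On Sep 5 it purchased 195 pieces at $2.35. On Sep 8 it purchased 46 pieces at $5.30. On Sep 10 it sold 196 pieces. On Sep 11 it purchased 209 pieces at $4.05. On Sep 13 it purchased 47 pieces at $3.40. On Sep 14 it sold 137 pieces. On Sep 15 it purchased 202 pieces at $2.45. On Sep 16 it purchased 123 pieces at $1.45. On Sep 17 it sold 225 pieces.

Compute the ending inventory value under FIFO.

Sep 10, 196 sold [FIFO — oldest first]: 195 @ $2.35 + 1 @ $5.30 = $463.55
Sep 14, 137 sold [FIFO — oldest first]: 45 @ $5.30 + 92 @ $4.05 = $611.10
Sep 17, 225 sold [FIFO — oldest first]: 117 @ $4.05 + 47 @ $3.40 + 61 @ $2.45 = $783.10
Total COGS = $463.55 + $611.10 + $783.10 = $1,857.75
Ending inventory: 141 @ $2.45 + 123 @ $1.45 = $523.80

Ending inventory = $523.80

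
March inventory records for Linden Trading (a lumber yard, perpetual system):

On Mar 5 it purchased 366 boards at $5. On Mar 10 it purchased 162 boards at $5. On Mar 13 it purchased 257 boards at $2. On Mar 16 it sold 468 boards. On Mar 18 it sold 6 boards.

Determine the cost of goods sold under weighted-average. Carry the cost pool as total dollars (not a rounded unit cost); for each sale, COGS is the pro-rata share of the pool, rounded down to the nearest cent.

COGS = $1,904.44

After Mar 5: 366 on hand, pool $1,830.00 (≈ $5.0000 each)
After Mar 10: 528 on hand, pool $2,640.00 (≈ $5.0000 each)
After Mar 13: 785 on hand, pool $3,154.00 (≈ $4.0178 each)
Mar 16, sell 468: 468/785 × $3,154.00 → $1,880.34
Mar 18, sell 6: 6/317 × $1,273.66 → $24.10
Total COGS = $1,880.34 + $24.10 = $1,904.44
Ending inventory (cost pool remaining) = $1,249.56
Check: goods available $3,154.00 = COGS $1,904.44 + ending $1,249.56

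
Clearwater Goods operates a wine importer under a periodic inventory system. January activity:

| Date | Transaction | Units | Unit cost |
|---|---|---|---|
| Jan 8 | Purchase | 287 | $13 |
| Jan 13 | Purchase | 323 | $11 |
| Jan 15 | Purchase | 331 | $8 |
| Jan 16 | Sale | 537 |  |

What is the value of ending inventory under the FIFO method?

Jan 16, 537 sold [FIFO — oldest first]: 287 @ $13 + 250 @ $11 = $6,481
Ending inventory: 73 @ $11 + 331 @ $8 = $3,451

Ending inventory = $3,451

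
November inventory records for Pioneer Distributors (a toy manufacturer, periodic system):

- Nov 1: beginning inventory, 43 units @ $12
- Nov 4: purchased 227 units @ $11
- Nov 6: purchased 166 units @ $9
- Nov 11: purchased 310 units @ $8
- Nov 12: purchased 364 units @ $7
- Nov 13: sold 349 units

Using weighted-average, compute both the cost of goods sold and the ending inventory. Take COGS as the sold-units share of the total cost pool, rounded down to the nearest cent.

Nov 13, sell 349: 349/1110 × $9,535.00 → $2,997.94
Ending inventory (cost pool remaining) = $6,537.06

COGS = $2,997.94; ending inventory = $6,537.06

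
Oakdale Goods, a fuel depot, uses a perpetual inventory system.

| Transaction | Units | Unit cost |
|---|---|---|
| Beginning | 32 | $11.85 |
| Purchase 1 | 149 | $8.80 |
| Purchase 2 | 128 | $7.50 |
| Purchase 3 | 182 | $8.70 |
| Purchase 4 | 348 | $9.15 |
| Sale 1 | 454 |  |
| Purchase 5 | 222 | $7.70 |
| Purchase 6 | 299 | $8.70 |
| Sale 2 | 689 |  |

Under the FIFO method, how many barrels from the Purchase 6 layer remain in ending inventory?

217

Sale 1 (454) [FIFO — oldest first]: 32 @ $11.85 + 149 @ $8.80 + 128 @ $7.50 + 145 @ $8.70 = $3,911.90
Sale 2 (689) [FIFO — oldest first]: 37 @ $8.70 + 348 @ $9.15 + 222 @ $7.70 + 82 @ $8.70 = $5,928.90
Total COGS = $3,911.90 + $5,928.90 = $9,840.80
Ending inventory: 217 @ $8.70 = $1,887.90
Check: goods available $11,728.70 = COGS $9,840.80 + ending $1,887.90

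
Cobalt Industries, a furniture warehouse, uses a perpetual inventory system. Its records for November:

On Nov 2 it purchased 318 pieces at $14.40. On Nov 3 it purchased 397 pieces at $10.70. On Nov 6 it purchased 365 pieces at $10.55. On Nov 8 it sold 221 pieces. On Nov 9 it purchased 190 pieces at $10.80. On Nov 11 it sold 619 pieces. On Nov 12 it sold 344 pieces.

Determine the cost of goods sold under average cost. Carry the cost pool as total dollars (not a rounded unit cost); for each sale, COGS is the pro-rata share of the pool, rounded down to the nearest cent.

After Nov 2: 318 on hand, pool $4,579.20 (≈ $14.4000 each)
After Nov 3: 715 on hand, pool $8,827.10 (≈ $12.3456 each)
After Nov 6: 1080 on hand, pool $12,677.85 (≈ $11.7387 each)
Nov 8, sell 221: 221/1080 × $12,677.85 → $2,594.26
After Nov 9: 1049 on hand, pool $12,135.59 (≈ $11.5687 each)
Nov 11, sell 619: 619/1049 × $12,135.59 → $7,161.03
Nov 12, sell 344: 344/430 × $4,974.56 → $3,979.64
Total COGS = $2,594.26 + $7,161.03 + $3,979.64 = $13,734.93
Ending inventory (cost pool remaining) = $994.92

COGS = $13,734.93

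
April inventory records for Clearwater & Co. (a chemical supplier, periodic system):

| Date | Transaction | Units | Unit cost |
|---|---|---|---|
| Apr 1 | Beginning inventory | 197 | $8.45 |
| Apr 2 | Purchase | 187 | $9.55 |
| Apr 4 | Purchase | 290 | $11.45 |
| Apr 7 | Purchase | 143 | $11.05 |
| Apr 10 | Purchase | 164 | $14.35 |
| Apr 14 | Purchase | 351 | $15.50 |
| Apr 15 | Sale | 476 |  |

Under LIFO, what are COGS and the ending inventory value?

COGS = $7,234.25; ending inventory = $8,910.80

Apr 15, 476 sold [LIFO — newest first]: 351 @ $15.50 + 125 @ $14.35 = $7,234.25
Ending inventory: 197 @ $8.45 + 187 @ $9.55 + 290 @ $11.45 + 143 @ $11.05 + 39 @ $14.35 = $8,910.80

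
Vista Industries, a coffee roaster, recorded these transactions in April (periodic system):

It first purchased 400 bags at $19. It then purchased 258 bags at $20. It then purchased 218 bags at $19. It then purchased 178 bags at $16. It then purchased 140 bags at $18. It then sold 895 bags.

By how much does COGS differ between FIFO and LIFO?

$617

FIFO COGS: 400 @ $19 + 258 @ $20 + 218 @ $19 + 19 @ $16 = $17,206
LIFO COGS: 140 @ $18 + 178 @ $16 + 218 @ $19 + 258 @ $20 + 101 @ $19 = $16,589
Difference = |$17,206 − $16,589| = $617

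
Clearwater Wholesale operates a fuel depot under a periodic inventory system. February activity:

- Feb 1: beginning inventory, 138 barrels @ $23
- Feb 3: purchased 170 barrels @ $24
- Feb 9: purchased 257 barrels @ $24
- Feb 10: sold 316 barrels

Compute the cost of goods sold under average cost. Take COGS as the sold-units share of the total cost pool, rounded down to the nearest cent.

COGS = $7,506.81

Feb 10, sell 316: 316/565 × $13,422.00 → $7,506.81
Ending inventory (cost pool remaining) = $5,915.19
Check: goods available $13,422.00 = COGS $7,506.81 + ending $5,915.19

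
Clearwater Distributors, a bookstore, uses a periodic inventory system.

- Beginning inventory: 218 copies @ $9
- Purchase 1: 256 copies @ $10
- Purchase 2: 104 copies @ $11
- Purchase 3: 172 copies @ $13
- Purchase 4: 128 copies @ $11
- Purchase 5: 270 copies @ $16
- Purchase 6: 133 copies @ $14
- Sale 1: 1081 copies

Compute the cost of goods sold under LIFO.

COGS = $13,692

Sale 1 (1081) [LIFO — newest first]: 133 @ $14 + 270 @ $16 + 128 @ $11 + 172 @ $13 + 104 @ $11 + 256 @ $10 + 18 @ $9 = $13,692
Ending inventory: 200 @ $9 = $1,800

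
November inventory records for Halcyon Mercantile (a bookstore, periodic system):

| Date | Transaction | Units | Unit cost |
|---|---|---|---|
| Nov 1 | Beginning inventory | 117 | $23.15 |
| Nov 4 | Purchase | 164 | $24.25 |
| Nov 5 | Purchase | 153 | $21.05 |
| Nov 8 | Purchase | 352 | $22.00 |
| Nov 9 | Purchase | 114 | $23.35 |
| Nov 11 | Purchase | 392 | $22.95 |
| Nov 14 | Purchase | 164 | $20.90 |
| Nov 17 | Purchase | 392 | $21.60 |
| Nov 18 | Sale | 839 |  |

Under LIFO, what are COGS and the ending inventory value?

Nov 18, 839 sold [LIFO — newest first]: 392 @ $21.60 + 164 @ $20.90 + 283 @ $22.95 = $18,389.65
Ending inventory: 117 @ $23.15 + 164 @ $24.25 + 153 @ $21.05 + 352 @ $22.00 + 114 @ $23.35 + 109 @ $22.95 = $22,813.65
Check: goods available $41,203.30 = COGS $18,389.65 + ending $22,813.65

COGS = $18,389.65; ending inventory = $22,813.65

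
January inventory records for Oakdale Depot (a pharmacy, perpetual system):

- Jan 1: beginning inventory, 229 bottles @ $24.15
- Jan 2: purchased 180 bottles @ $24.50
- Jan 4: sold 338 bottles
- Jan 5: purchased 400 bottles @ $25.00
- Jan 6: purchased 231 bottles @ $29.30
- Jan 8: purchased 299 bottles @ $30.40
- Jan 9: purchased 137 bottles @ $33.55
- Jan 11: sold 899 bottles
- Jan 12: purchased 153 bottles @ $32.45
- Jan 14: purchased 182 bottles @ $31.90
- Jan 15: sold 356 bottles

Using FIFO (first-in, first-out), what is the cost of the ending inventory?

Ending inventory = $6,974.00

Jan 4, 338 sold [FIFO — oldest first]: 229 @ $24.15 + 109 @ $24.50 = $8,200.85
Jan 11, 899 sold [FIFO — oldest first]: 71 @ $24.50 + 400 @ $25.00 + 231 @ $29.30 + 197 @ $30.40 = $24,496.60
Jan 15, 356 sold [FIFO — oldest first]: 102 @ $30.40 + 137 @ $33.55 + 117 @ $32.45 = $11,493.80
Total COGS = $8,200.85 + $24,496.60 + $11,493.80 = $44,191.25
Ending inventory: 36 @ $32.45 + 182 @ $31.90 = $6,974.00
Check: goods available $51,165.25 = COGS $44,191.25 + ending $6,974.00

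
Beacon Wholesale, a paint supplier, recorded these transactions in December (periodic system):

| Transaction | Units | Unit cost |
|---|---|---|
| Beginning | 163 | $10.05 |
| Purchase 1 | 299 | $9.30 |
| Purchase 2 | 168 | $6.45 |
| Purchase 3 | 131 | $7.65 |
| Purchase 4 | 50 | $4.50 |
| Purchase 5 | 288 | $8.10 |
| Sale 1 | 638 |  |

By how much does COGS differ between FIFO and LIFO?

FIFO COGS: 163 @ $10.05 + 299 @ $9.30 + 168 @ $6.45 + 8 @ $7.65 = $5,563.65
LIFO COGS: 288 @ $8.10 + 50 @ $4.50 + 131 @ $7.65 + 168 @ $6.45 + 1 @ $9.30 = $4,652.85
Difference = |$5,563.65 − $4,652.85| = $910.80

$910.80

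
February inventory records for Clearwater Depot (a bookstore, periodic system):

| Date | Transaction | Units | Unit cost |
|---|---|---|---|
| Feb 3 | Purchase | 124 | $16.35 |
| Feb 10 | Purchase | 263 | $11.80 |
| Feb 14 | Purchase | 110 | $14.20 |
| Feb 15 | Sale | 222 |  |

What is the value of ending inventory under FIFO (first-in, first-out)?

Feb 15, 222 sold [FIFO — oldest first]: 124 @ $16.35 + 98 @ $11.80 = $3,183.80
Ending inventory: 165 @ $11.80 + 110 @ $14.20 = $3,509.00
Check: goods available $6,692.80 = COGS $3,183.80 + ending $3,509.00

Ending inventory = $3,509.00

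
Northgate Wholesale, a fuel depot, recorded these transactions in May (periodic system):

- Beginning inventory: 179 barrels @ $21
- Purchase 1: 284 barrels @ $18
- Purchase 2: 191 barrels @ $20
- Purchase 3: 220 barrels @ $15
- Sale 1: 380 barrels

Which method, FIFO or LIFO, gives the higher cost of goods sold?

FIFO COGS: 179 @ $21 + 201 @ $18 = $7,377
LIFO COGS: 220 @ $15 + 160 @ $20 = $6,500

FIFO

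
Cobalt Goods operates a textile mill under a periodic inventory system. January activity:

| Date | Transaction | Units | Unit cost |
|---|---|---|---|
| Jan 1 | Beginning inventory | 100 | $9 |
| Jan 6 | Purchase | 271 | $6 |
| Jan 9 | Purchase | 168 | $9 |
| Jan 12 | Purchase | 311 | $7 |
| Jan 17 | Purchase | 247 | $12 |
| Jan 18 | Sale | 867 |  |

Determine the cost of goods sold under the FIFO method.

Jan 18, 867 sold [FIFO — oldest first]: 100 @ $9 + 271 @ $6 + 168 @ $9 + 311 @ $7 + 17 @ $12 = $6,419
Ending inventory: 230 @ $12 = $2,760
Check: goods available $9,179 = COGS $6,419 + ending $2,760

COGS = $6,419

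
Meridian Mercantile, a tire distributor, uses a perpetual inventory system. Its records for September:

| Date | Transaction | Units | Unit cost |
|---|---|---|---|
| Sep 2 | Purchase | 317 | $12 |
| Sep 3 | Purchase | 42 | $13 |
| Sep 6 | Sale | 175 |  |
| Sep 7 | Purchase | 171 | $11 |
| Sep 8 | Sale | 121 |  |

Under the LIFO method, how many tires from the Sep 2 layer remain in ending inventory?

Sep 6, 175 sold [LIFO — newest first]: 42 @ $13 + 133 @ $12 = $2,142
Sep 8, 121 sold [LIFO — newest first]: 121 @ $11 = $1,331
Total COGS = $2,142 + $1,331 = $3,473
Ending inventory: 184 @ $12 + 50 @ $11 = $2,758
Check: goods available $6,231 = COGS $3,473 + ending $2,758

184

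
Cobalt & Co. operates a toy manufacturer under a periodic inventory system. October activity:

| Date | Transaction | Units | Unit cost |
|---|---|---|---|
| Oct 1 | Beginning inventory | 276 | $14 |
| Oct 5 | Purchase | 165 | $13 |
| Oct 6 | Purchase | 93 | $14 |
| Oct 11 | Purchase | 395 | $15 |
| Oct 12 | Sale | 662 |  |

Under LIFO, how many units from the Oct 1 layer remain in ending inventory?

Oct 12, 662 sold [LIFO — newest first]: 395 @ $15 + 93 @ $14 + 165 @ $13 + 9 @ $14 = $9,498
Ending inventory: 267 @ $14 = $3,738
Check: goods available $13,236 = COGS $9,498 + ending $3,738

267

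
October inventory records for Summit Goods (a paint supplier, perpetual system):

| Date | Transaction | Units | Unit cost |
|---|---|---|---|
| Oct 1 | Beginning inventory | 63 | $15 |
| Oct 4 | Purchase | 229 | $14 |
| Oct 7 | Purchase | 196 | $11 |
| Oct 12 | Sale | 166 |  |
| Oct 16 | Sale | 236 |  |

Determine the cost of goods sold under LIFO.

COGS = $5,040

Oct 12, 166 sold [LIFO — newest first]: 166 @ $11 = $1,826
Oct 16, 236 sold [LIFO — newest first]: 30 @ $11 + 206 @ $14 = $3,214
Total COGS = $1,826 + $3,214 = $5,040
Ending inventory: 63 @ $15 + 23 @ $14 = $1,267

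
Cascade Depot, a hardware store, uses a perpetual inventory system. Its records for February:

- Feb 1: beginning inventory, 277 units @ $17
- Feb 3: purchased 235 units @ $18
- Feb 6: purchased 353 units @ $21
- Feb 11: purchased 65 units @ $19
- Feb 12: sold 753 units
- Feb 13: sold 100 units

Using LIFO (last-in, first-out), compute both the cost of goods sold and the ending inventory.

Feb 12, 753 sold [LIFO — newest first]: 65 @ $19 + 353 @ $21 + 235 @ $18 + 100 @ $17 = $14,578
Feb 13, 100 sold [LIFO — newest first]: 100 @ $17 = $1,700
Total COGS = $14,578 + $1,700 = $16,278
Ending inventory: 77 @ $17 = $1,309

COGS = $16,278; ending inventory = $1,309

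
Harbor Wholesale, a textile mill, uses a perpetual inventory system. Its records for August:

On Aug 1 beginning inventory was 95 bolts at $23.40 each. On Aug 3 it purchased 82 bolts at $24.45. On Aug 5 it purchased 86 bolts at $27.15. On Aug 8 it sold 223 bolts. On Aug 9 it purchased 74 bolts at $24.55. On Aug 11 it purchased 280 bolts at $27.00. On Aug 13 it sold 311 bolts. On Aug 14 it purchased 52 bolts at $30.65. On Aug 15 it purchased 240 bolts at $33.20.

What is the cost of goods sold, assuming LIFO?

COGS = $13,947.85

Aug 8, 223 sold [LIFO — newest first]: 86 @ $27.15 + 82 @ $24.45 + 55 @ $23.40 = $5,626.80
Aug 13, 311 sold [LIFO — newest first]: 280 @ $27.00 + 31 @ $24.55 = $8,321.05
Total COGS = $5,626.80 + $8,321.05 = $13,947.85
Ending inventory: 40 @ $23.40 + 43 @ $24.55 + 52 @ $30.65 + 240 @ $33.20 = $11,553.45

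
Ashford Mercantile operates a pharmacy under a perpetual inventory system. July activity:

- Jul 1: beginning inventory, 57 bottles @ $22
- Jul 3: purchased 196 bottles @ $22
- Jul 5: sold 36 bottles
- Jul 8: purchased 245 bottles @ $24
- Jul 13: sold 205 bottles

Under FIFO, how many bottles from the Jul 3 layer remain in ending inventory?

12

Jul 5, 36 sold [FIFO — oldest first]: 36 @ $22 = $792
Jul 13, 205 sold [FIFO — oldest first]: 21 @ $22 + 184 @ $22 = $4,510
Total COGS = $792 + $4,510 = $5,302
Ending inventory: 12 @ $22 + 245 @ $24 = $6,144
Check: goods available $11,446 = COGS $5,302 + ending $6,144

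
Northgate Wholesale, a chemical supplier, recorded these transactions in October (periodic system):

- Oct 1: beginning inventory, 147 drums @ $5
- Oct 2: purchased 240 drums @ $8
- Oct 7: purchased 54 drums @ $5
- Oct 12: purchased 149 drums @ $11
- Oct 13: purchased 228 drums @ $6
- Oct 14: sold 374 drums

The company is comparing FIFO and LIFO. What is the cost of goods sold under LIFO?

COGS = $2,974

FIFO COGS: 147 @ $5 + 227 @ $8 = $2,551
LIFO COGS: 228 @ $6 + 146 @ $11 = $2,974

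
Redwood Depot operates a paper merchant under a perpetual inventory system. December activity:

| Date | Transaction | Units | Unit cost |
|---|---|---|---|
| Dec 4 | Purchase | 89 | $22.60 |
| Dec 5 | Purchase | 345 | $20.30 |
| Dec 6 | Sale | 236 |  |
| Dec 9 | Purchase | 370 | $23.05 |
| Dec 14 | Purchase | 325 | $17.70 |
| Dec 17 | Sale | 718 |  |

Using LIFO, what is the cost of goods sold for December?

Dec 6, 236 sold [LIFO — newest first]: 236 @ $20.30 = $4,790.80
Dec 17, 718 sold [LIFO — newest first]: 325 @ $17.70 + 370 @ $23.05 + 23 @ $20.30 = $14,747.90
Total COGS = $4,790.80 + $14,747.90 = $19,538.70
Ending inventory: 89 @ $22.60 + 86 @ $20.30 = $3,757.20

COGS = $19,538.70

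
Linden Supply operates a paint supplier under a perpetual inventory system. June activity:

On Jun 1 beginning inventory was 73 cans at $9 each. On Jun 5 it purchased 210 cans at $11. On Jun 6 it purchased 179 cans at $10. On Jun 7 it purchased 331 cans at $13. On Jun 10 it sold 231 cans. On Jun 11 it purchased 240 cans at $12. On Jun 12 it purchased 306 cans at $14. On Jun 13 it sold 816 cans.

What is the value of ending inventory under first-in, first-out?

Jun 10, 231 sold [FIFO — oldest first]: 73 @ $9 + 158 @ $11 = $2,395
Jun 13, 816 sold [FIFO — oldest first]: 52 @ $11 + 179 @ $10 + 331 @ $13 + 240 @ $12 + 14 @ $14 = $9,741
Total COGS = $2,395 + $9,741 = $12,136
Ending inventory: 292 @ $14 = $4,088

Ending inventory = $4,088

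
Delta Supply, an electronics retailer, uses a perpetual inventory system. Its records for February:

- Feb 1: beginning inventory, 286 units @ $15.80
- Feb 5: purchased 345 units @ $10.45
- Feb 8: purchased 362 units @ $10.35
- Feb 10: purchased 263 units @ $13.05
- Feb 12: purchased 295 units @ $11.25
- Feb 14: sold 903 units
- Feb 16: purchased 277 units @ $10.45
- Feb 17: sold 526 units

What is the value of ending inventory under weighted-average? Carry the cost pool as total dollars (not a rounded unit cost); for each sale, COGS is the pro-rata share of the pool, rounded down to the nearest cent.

After Feb 1: 286 on hand, pool $4,518.80 (≈ $15.8000 each)
After Feb 5: 631 on hand, pool $8,124.05 (≈ $12.8749 each)
After Feb 8: 993 on hand, pool $11,870.75 (≈ $11.9544 each)
After Feb 10: 1256 on hand, pool $15,302.90 (≈ $12.1838 each)
After Feb 12: 1551 on hand, pool $18,621.65 (≈ $12.0062 each)
Feb 14, sell 903: 903/1551 × $18,621.65 → $10,841.61
After Feb 16: 925 on hand, pool $10,674.69 (≈ $11.5402 each)
Feb 17, sell 526: 526/925 × $10,674.69 → $6,070.14
Total COGS = $10,841.61 + $6,070.14 = $16,911.75
Ending inventory (cost pool remaining) = $4,604.55

Ending inventory = $4,604.55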